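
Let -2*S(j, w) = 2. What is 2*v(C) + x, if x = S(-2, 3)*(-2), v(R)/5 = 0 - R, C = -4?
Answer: 42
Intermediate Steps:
S(j, w) = -1 (S(j, w) = -½*2 = -1)
v(R) = -5*R (v(R) = 5*(0 - R) = 5*(-R) = -5*R)
x = 2 (x = -1*(-2) = 2)
2*v(C) + x = 2*(-5*(-4)) + 2 = 2*20 + 2 = 40 + 2 = 42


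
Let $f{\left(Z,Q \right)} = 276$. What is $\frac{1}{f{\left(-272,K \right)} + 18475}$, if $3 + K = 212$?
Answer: $\frac{1}{18751} \approx 5.333 \cdot 10^{-5}$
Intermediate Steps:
$K = 209$ ($K = -3 + 212 = 209$)
$\frac{1}{f{\left(-272,K \right)} + 18475} = \frac{1}{276 + 18475} = \frac{1}{18751}$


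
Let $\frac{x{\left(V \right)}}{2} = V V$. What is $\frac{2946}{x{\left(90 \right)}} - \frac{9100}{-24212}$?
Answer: $\frac{9114523}{16343100} \approx 0.5577$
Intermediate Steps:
$x{\left(V \right)} = 2 V^{2}$ ($x{\left(V \right)} = 2 V V = 2 V^{2}$)
$\frac{2946}{x{\left(90 \right)}} - \frac{9100}{-24212} = \frac{2946}{2 \cdot 90^{2}} - \frac{9100}{-24212} = \frac{2946}{2 \cdot 8100} - - \frac{2275}{6053} = \frac{2946}{16200} + \frac{2275}{6053} = 2946 \cdot \frac{1}{16200} + \frac{2275}{6053} = \frac{491}{2700} + \frac{2275}{6053} = \frac{9114523}{16343100}$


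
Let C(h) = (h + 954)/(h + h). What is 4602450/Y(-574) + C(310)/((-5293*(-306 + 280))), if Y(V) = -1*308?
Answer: -310676880817/20790770 ≈ -14943.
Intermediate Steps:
C(h) = (954 + h)/(2*h) (C(h) = (954 + h)/((2*h)) = (954 + h)*(1/(2*h)) = (954 + h)/(2*h))
Y(V) = -308
4602450/Y(-574) + C(310)/((-5293*(-306 + 280))) = 4602450/(-308) + ((½)*(954 + 310)/310)/((-5293*(-306 + 280))) = 4602450*(-1/308) + ((½)*(1/310)*1264)/((-5293*(-26))) = -2301225/154 + (316/155)/137618 = -2301225/154 + (316/155)*(1/137618) = -2301225/154 + 2/135005 = -310676880817/20790770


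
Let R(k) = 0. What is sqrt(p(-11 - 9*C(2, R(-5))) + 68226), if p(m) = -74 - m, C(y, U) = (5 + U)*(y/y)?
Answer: 28*sqrt(87) ≈ 261.17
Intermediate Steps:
C(y, U) = 5 + U (C(y, U) = (5 + U)*1 = 5 + U)
sqrt(p(-11 - 9*C(2, R(-5))) + 68226) = sqrt((-74 - (-11 - 9*(5 + 0))) + 68226) = sqrt((-74 - (-11 - 9*5)) + 68226) = sqrt((-74 - (-11 - 45)) + 68226) = sqrt((-74 - 1*(-56)) + 68226) = sqrt((-74 + 56) + 68226) = sqrt(-18 + 68226) = sqrt(68208) = 28*sqrt(87)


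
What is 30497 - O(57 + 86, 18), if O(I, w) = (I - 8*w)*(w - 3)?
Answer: 30512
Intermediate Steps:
O(I, w) = (-3 + w)*(I - 8*w) (O(I, w) = (I - 8*w)*(-3 + w) = (-3 + w)*(I - 8*w))
30497 - O(57 + 86, 18) = 30497 - (-8*18² - 3*(57 + 86) + 24*18 + (57 + 86)*18) = 30497 - (-8*324 - 3*143 + 432 + 143*18) = 30497 - (-2592 - 429 + 432 + 2574) = 30497 - 1*(-15) = 30497 + 15 = 30512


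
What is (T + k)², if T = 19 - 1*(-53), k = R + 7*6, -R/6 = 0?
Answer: 12996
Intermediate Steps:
R = 0 (R = -6*0 = 0)
k = 42 (k = 0 + 7*6 = 0 + 42 = 42)
T = 72 (T = 19 + 53 = 72)
(T + k)² = (72 + 42)² = 114² = 12996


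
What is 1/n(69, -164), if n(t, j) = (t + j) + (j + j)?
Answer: -1/423 ≈ -0.0023641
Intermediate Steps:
n(t, j) = t + 3*j (n(t, j) = (j + t) + 2*j = t + 3*j)
1/n(69, -164) = 1/(69 + 3*(-164)) = 1/(69 - 492) = 1/(-423) = -1/423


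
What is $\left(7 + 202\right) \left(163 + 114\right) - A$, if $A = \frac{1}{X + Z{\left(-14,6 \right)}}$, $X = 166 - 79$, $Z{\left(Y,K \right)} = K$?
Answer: $\frac{5384048}{93} \approx 57893.0$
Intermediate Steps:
$X = 87$ ($X = 166 - 79 = 87$)
$A = \frac{1}{93}$ ($A = \frac{1}{87 + 6} = \frac{1}{93} \approx 0.010753$)
$\left(7 + 202\right) \left(163 + 114\right) - A = \left(7 + 202\right) \left(163 + 114\right) - \frac{1}{93} = 209 \cdot 277 - \frac{1}{93} = 57893 - \frac{1}{93} = \frac{5384048}{93}$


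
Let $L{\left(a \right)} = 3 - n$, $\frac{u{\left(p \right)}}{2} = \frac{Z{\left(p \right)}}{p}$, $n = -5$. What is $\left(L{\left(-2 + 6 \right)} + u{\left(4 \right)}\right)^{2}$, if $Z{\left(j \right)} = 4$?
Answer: $100$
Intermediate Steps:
$u{\left(p \right)} = \frac{8}{p}$ ($u{\left(p \right)} = 2 \frac{4}{p} = \frac{8}{p}$)
$L{\left(a \right)} = 8$ ($L{\left(a \right)} = 3 - -5 = 3 + 5 = 8$)
$\left(L{\left(-2 + 6 \right)} + u{\left(4 \right)}\right)^{2} = \left(8 + \frac{8}{4}\right)^{2} = \left(8 + 8 \cdot \frac{1}{4}\right)^{2} = \left(8 + 2\right)^{2} = 10^{2} = 100$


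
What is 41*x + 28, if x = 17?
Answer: 725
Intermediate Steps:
41*x + 28 = 41*17 + 28 = 697 + 28 = 725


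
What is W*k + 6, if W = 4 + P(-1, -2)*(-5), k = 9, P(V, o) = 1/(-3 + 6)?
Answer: 27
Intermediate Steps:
P(V, o) = ⅓ (P(V, o) = 1/3 = ⅓)
W = 7/3 (W = 4 + (⅓)*(-5) = 4 - 5/3 = 7/3 ≈ 2.3333)
W*k + 6 = (7/3)*9 + 6 = 21 + 6 = 27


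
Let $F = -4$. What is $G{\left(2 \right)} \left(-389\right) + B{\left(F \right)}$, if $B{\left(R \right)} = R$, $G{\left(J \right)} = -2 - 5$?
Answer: $2719$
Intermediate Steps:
$G{\left(J \right)} = -7$ ($G{\left(J \right)} = -2 - 5 = -7$)
$G{\left(2 \right)} \left(-389\right) + B{\left(F \right)} = \left(-7\right) \left(-389\right) - 4 = 2723 - 4 = 2719$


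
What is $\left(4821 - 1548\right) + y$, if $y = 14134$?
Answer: $17407$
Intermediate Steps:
$\left(4821 - 1548\right) + y = \left(4821 - 1548\right) + 14134 = 3273 + 14134 = 17407$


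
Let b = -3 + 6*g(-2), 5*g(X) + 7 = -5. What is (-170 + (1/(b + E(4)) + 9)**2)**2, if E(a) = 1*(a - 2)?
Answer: 285782191396/35153041 ≈ 8129.7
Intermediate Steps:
E(a) = -2 + a (E(a) = 1*(-2 + a) = -2 + a)
g(X) = -12/5 (g(X) = -7/5 + (1/5)*(-5) = -7/5 - 1 = -12/5)
b = -87/5 (b = -3 + 6*(-12/5) = -3 - 72/5 = -87/5 ≈ -17.400)
(-170 + (1/(b + E(4)) + 9)**2)**2 = (-170 + (1/(-87/5 + (-2 + 4)) + 9)**2)**2 = (-170 + (1/(-87/5 + 2) + 9)**2)**2 = (-170 + (1/(-77/5) + 9)**2)**2 = (-170 + (-5/77 + 9)**2)**2 = (-170 + (688/77)**2)**2 = (-170 + 473344/5929)**2 = (-534586/5929)**2 = 285782191396/35153041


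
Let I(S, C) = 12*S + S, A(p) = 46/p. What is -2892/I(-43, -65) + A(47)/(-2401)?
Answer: 326327810/63081473 ≈ 5.1731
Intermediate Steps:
I(S, C) = 13*S
-2892/I(-43, -65) + A(47)/(-2401) = -2892/(13*(-43)) + (46/47)/(-2401) = -2892/(-559) + (46*(1/47))*(-1/2401) = -2892*(-1/559) + (46/47)*(-1/2401) = 2892/559 - 46/112847 = 326327810/63081473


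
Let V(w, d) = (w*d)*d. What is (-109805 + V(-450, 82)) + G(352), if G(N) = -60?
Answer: -3135665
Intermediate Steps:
V(w, d) = w*d² (V(w, d) = (d*w)*d = w*d²)
(-109805 + V(-450, 82)) + G(352) = (-109805 - 450*82²) - 60 = (-109805 - 450*6724) - 60 = (-109805 - 3025800) - 60 = -3135605 - 60 = -3135665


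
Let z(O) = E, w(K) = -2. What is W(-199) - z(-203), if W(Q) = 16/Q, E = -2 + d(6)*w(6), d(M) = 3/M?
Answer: 581/199 ≈ 2.9196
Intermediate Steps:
E = -3 (E = -2 + (3/6)*(-2) = -2 + (3*(1/6))*(-2) = -2 + (1/2)*(-2) = -2 - 1 = -3)
z(O) = -3
W(-199) - z(-203) = 16/(-199) - 1*(-3) = 16*(-1/199) + 3 = -16/199 + 3 = 581/199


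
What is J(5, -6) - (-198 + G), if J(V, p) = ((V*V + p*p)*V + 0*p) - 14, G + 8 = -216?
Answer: 713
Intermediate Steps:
G = -224 (G = -8 - 216 = -224)
J(V, p) = -14 + V*(V² + p²) (J(V, p) = ((V² + p²)*V + 0) - 14 = (V*(V² + p²) + 0) - 14 = V*(V² + p²) - 14 = -14 + V*(V² + p²))
J(5, -6) - (-198 + G) = (-14 + 5³ + 5*(-6)²) - (-198 - 224) = (-14 + 125 + 5*36) - 1*(-422) = (-14 + 125 + 180) + 422 = 291 + 422 = 713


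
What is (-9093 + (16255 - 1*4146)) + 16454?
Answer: 19470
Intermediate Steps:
(-9093 + (16255 - 1*4146)) + 16454 = (-9093 + (16255 - 4146)) + 16454 = (-9093 + 12109) + 16454 = 3016 + 16454 = 19470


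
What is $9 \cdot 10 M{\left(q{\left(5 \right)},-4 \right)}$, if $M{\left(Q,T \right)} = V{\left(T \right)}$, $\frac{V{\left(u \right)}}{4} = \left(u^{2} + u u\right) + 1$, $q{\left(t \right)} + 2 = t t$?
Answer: $11880$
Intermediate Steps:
$q{\left(t \right)} = -2 + t^{2}$ ($q{\left(t \right)} = -2 + t t = -2 + t^{2}$)
$V{\left(u \right)} = 4 + 8 u^{2}$ ($V{\left(u \right)} = 4 \left(\left(u^{2} + u u\right) + 1\right) = 4 \left(\left(u^{2} + u^{2}\right) + 1\right) = 4 \left(2 u^{2} + 1\right) = 4 \left(1 + 2 u^{2}\right) = 4 + 8 u^{2}$)
$M{\left(Q,T \right)} = 4 + 8 T^{2}$
$9 \cdot 10 M{\left(q{\left(5 \right)},-4 \right)} = 9 \cdot 10 \left(4 + 8 \left(-4\right)^{2}\right) = 90 \left(4 + 8 \cdot 16\right) = 90 \left(4 + 128\right) = 90 \cdot 132 = 11880$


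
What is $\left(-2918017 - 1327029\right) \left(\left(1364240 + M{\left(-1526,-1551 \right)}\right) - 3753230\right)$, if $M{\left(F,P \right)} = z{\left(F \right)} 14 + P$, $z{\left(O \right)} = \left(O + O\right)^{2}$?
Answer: $-543430900879490$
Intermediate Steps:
$z{\left(O \right)} = 4 O^{2}$ ($z{\left(O \right)} = \left(2 O\right)^{2} = 4 O^{2}$)
$M{\left(F,P \right)} = P + 56 F^{2}$ ($M{\left(F,P \right)} = 4 F^{2} \cdot 14 + P = 56 F^{2} + P = P + 56 F^{2}$)
$\left(-2918017 - 1327029\right) \left(\left(1364240 + M{\left(-1526,-1551 \right)}\right) - 3753230\right) = \left(-2918017 - 1327029\right) \left(\left(1364240 - \left(1551 - 56 \left(-1526\right)^{2}\right)\right) - 3753230\right) = - 4245046 \left(\left(1364240 + \left(-1551 + 56 \cdot 2328676\right)\right) - 3753230\right) = - 4245046 \left(\left(1364240 + \left(-1551 + 130405856\right)\right) - 3753230\right) = - 4245046 \left(\left(1364240 + 130404305\right) - 3753230\right) = - 4245046 \left(131768545 - 3753230\right) = \left(-4245046\right) 128015315 = -543430900879490$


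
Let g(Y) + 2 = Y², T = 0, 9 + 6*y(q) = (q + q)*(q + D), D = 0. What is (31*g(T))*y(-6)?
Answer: -651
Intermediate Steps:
y(q) = -3/2 + q²/3 (y(q) = -3/2 + ((q + q)*(q + 0))/6 = -3/2 + ((2*q)*q)/6 = -3/2 + (2*q²)/6 = -3/2 + q²/3)
g(Y) = -2 + Y²
(31*g(T))*y(-6) = (31*(-2 + 0²))*(-3/2 + (⅓)*(-6)²) = (31*(-2 + 0))*(-3/2 + (⅓)*36) = (31*(-2))*(-3/2 + 12) = -62*21/2 = -651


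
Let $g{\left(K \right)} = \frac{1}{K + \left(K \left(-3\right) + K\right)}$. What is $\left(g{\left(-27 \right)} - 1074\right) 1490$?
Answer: $- \frac{43205530}{27} \approx -1.6002 \cdot 10^{6}$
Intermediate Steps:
$g{\left(K \right)} = - \frac{1}{K}$ ($g{\left(K \right)} = \frac{1}{K + \left(- 3 K + K\right)} = \frac{1}{K - 2 K} = \frac{1}{\left(-1\right) K} = - \frac{1}{K}$)
$\left(g{\left(-27 \right)} - 1074\right) 1490 = \left(- \frac{1}{-27} - 1074\right) 1490 = \left(\left(-1\right) \left(- \frac{1}{27}\right) - 1074\right) 1490 = \left(\frac{1}{27} - 1074\right) 1490 = \left(- \frac{28997}{27}\right) 1490 = - \frac{43205530}{27}$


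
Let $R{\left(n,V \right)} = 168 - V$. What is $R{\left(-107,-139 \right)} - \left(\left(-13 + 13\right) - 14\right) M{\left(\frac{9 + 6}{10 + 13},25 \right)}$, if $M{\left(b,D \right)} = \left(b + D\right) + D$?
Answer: $\frac{23371}{23} \approx 1016.1$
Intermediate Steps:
$M{\left(b,D \right)} = b + 2 D$ ($M{\left(b,D \right)} = \left(D + b\right) + D = b + 2 D$)
$R{\left(-107,-139 \right)} - \left(\left(-13 + 13\right) - 14\right) M{\left(\frac{9 + 6}{10 + 13},25 \right)} = \left(168 - -139\right) - \left(\left(-13 + 13\right) - 14\right) \left(\frac{9 + 6}{10 + 13} + 2 \cdot 25\right) = \left(168 + 139\right) - \left(0 - 14\right) \left(\frac{15}{23} + 50\right) = 307 - - 14 \left(15 \cdot \frac{1}{23} + 50\right) = 307 - - 14 \left(\frac{15}{23} + 50\right) = 307 - \left(-14\right) \frac{1165}{23} = 307 - - \frac{16310}{23} = 307 + \frac{16310}{23} = \frac{23371}{23}$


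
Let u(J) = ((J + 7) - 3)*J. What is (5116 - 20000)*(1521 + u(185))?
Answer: -543057624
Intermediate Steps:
u(J) = J*(4 + J) (u(J) = ((7 + J) - 3)*J = (4 + J)*J = J*(4 + J))
(5116 - 20000)*(1521 + u(185)) = (5116 - 20000)*(1521 + 185*(4 + 185)) = -14884*(1521 + 185*189) = -14884*(1521 + 34965) = -14884*36486 = -543057624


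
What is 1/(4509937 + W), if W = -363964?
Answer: 1/4145973 ≈ 2.4120e-7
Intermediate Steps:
1/(4509937 + W) = 1/(4509937 - 363964) = 1/4145973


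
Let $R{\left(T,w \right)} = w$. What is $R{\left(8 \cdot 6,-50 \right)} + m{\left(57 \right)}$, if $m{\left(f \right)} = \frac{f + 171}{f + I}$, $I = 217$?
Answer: $- \frac{6736}{137} \approx -49.168$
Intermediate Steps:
$m{\left(f \right)} = \frac{171 + f}{217 + f}$ ($m{\left(f \right)} = \frac{f + 171}{f + 217} = \frac{171 + f}{217 + f}$)
$R{\left(8 \cdot 6,-50 \right)} + m{\left(57 \right)} = -50 + \frac{171 + 57}{217 + 57} = -50 + \frac{1}{274} \cdot 228 = -50 + \frac{114}{137} = - \frac{6736}{137}$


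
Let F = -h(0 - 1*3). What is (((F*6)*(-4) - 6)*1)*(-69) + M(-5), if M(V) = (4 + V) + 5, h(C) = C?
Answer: 5386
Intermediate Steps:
F = 3 (F = -(0 - 1*3) = -(0 - 3) = -1*(-3) = 3)
M(V) = 9 + V
(((F*6)*(-4) - 6)*1)*(-69) + M(-5) = (((3*6)*(-4) - 6)*1)*(-69) + (9 - 5) = ((18*(-4) - 6)*1)*(-69) + 4 = ((-72 - 6)*1)*(-69) + 4 = -78*1*(-69) + 4 = -78*(-69) + 4 = 5382 + 4 = 5386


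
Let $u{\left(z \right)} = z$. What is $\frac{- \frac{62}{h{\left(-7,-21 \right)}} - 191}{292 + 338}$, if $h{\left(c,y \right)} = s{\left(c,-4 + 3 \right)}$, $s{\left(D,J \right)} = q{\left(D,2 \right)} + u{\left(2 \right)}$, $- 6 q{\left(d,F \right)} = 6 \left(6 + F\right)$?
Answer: $- \frac{271}{945} \approx -0.28677$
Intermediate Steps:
$q{\left(d,F \right)} = -6 - F$ ($q{\left(d,F \right)} = - \frac{6 \left(6 + F\right)}{6} = - \frac{36 + 6 F}{6} = -6 - F$)
$s{\left(D,J \right)} = -6$ ($s{\left(D,J \right)} = \left(-6 - 2\right) + 2 = -8 + 2 = -6$)
$h{\left(c,y \right)} = -6$
$\frac{- \frac{62}{h{\left(-7,-21 \right)}} - 191}{292 + 338} = \frac{- \frac{62}{-6} - 191}{292 + 338} = \frac{\left(-62\right) \left(- \frac{1}{6}\right) - 191}{630} = \left(\frac{31}{3} - 191\right) \frac{1}{630} = \left(- \frac{542}{3}\right) \frac{1}{630} = - \frac{271}{945}$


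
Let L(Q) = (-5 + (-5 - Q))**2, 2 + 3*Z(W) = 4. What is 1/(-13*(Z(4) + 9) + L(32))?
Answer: 3/4915 ≈ 0.00061038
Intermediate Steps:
Z(W) = 2/3 (Z(W) = -2/3 + (1/3)*4 = -2/3 + 4/3 = 2/3)
L(Q) = (-10 - Q)**2
1/(-13*(Z(4) + 9) + L(32)) = 1/(-13*(2/3 + 9) + (10 + 32)**2) = 1/(-13*29/3 + 42**2) = 1/(-377/3 + 1764) = 1/(4915/3) = 3/4915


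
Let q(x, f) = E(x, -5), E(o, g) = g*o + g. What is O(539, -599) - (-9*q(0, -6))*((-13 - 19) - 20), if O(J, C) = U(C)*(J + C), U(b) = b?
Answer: 38280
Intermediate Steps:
O(J, C) = C*(C + J) (O(J, C) = C*(J + C) = C*(C + J))
E(o, g) = g + g*o
q(x, f) = -5 - 5*x (q(x, f) = -5*(1 + x) = -5 - 5*x)
O(539, -599) - (-9*q(0, -6))*((-13 - 19) - 20) = -599*(-599 + 539) - (-9*(-5 - 5*0))*((-13 - 19) - 20) = -599*(-60) - (-9*(-5 + 0))*(-32 - 20) = 35940 - (-9*(-5))*(-52) = 35940 - 45*(-52) = 35940 - 1*(-2340) = 35940 + 2340 = 38280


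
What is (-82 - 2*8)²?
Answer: 9604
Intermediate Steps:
(-82 - 2*8)² = (-82 - 1*16)² = (-82 - 16)² = (-98)² = 9604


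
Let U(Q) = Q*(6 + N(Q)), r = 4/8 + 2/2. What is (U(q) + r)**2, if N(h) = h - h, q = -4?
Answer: 2025/4 ≈ 506.25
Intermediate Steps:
N(h) = 0
r = 3/2 (r = 4*(1/8) + 2*(1/2) = 1/2 + 1 = 3/2 ≈ 1.5000)
U(Q) = 6*Q (U(Q) = Q*(6 + 0) = Q*6 = 6*Q)
(U(q) + r)**2 = (6*(-4) + 3/2)**2 = (-24 + 3/2)**2 = (-45/2)**2 = 2025/4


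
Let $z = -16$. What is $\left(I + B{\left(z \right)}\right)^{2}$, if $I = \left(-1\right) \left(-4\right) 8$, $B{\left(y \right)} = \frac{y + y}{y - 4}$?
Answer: $\frac{28224}{25} \approx 1129.0$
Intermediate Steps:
$B{\left(y \right)} = \frac{2 y}{-4 + y}$
$I = 32$ ($I = 4 \cdot 8 = 32$)
$\left(I + B{\left(z \right)}\right)^{2} = \left(32 + 2 \left(-16\right) \frac{1}{-4 - 16}\right)^{2} = \left(32 + 2 \left(-16\right) \frac{1}{-20}\right)^{2} = \left(32 + 2 \left(-16\right) \left(- \frac{1}{20}\right)\right)^{2} = \left(32 + \frac{8}{5}\right)^{2} = \left(\frac{168}{5}\right)^{2} = \frac{28224}{25}$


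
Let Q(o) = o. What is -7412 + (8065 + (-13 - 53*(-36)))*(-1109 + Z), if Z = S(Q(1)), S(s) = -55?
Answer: -11600852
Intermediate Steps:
Z = -55
-7412 + (8065 + (-13 - 53*(-36)))*(-1109 + Z) = -7412 + (8065 + (-13 - 53*(-36)))*(-1109 - 55) = -7412 + (8065 + (-13 + 1908))*(-1164) = -7412 + (8065 + 1895)*(-1164) = -7412 + 9960*(-1164) = -7412 - 11593440 = -11600852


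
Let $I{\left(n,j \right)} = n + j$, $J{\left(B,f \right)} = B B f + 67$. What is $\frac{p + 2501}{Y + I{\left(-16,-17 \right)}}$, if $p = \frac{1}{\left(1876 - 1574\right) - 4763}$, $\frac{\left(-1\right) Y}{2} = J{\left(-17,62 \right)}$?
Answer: $- \frac{11156960}{160609383} \approx -0.069466$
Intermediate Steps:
$J{\left(B,f \right)} = 67 + f B^{2}$ ($J{\left(B,f \right)} = B^{2} f + 67 = f B^{2} + 67 = 67 + f B^{2}$)
$Y = -35970$ ($Y = - 2 \left(67 + 62 \left(-17\right)^{2}\right) = - 2 \left(67 + 62 \cdot 289\right) = - 2 \left(67 + 17918\right) = \left(-2\right) 17985 = -35970$)
$p = - \frac{1}{4461}$ ($p = \frac{1}{302 - 4763} = \frac{1}{-4461} = - \frac{1}{4461} \approx -0.00022416$)
$I{\left(n,j \right)} = j + n$
$\frac{p + 2501}{Y + I{\left(-16,-17 \right)}} = \frac{- \frac{1}{4461} + 2501}{-35970 - 33} = \frac{11156960}{4461 \left(-35970 - 33\right)} = \frac{11156960}{4461 \left(-36003\right)} = \frac{11156960}{4461} \left(- \frac{1}{36003}\right) = - \frac{11156960}{160609383}$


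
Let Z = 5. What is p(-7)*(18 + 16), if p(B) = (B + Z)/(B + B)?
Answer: 34/7 ≈ 4.8571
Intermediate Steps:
p(B) = (5 + B)/(2*B) (p(B) = (B + 5)/(B + B) = (5 + B)/((2*B)) = (5 + B)*(1/(2*B)) = (5 + B)/(2*B))
p(-7)*(18 + 16) = ((1/2)*(5 - 7)/(-7))*(18 + 16) = ((1/2)*(-1/7)*(-2))*34 = (1/7)*34 = 34/7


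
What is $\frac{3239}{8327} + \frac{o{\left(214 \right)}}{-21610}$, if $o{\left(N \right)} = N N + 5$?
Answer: $- \frac{311390137}{179946470} \approx -1.7305$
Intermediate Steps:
$o{\left(N \right)} = 5 + N^{2}$ ($o{\left(N \right)} = N^{2} + 5 = 5 + N^{2}$)
$\frac{3239}{8327} + \frac{o{\left(214 \right)}}{-21610} = \frac{3239}{8327} + \frac{5 + 214^{2}}{-21610} = 3239 \cdot \frac{1}{8327} + \left(5 + 45796\right) \left(- \frac{1}{21610}\right) = \frac{3239}{8327} + 45801 \left(- \frac{1}{21610}\right) = \frac{3239}{8327} - \frac{45801}{21610} = - \frac{311390137}{179946470}$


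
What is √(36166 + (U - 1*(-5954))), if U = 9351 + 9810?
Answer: 3*√6809 ≈ 247.55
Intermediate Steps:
U = 19161
√(36166 + (U - 1*(-5954))) = √(36166 + (19161 - 1*(-5954))) = √(36166 + (19161 + 5954)) = √(36166 + 25115) = √61281 = 3*√6809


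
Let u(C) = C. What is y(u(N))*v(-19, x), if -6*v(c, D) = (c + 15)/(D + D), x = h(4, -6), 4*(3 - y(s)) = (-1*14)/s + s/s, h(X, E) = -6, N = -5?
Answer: -41/360 ≈ -0.11389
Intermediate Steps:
y(s) = 11/4 + 7/(2*s) (y(s) = 3 - ((-1*14)/s + s/s)/4 = 3 - (-14/s + 1)/4 = 3 - (1 - 14/s)/4 = 3 + (-1/4 + 7/(2*s)) = 11/4 + 7/(2*s))
x = -6
v(c, D) = -(15 + c)/(12*D) (v(c, D) = -(c + 15)/(6*(D + D)) = -(15 + c)/(6*(2*D)) = -(15 + c)*1/(2*D)/6 = -(15 + c)/(12*D))
y(u(N))*v(-19, x) = ((1/4)*(14 + 11*(-5))/(-5))*((1/12)*(-15 - 1*(-19))/(-6)) = ((1/4)*(-1/5)*(14 - 55))*((1/12)*(-1/6)*(-15 + 19)) = ((1/4)*(-1/5)*(-41))*((1/12)*(-1/6)*4) = (41/20)*(-1/18) = -41/360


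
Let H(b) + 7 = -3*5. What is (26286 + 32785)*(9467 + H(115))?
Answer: 557925595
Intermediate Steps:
H(b) = -22 (H(b) = -7 - 3*5 = -7 - 15 = -22)
(26286 + 32785)*(9467 + H(115)) = (26286 + 32785)*(9467 - 22) = 59071*9445 = 557925595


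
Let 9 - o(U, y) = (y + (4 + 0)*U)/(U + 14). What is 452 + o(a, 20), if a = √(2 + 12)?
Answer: 5977/13 - 18*√14/91 ≈ 459.03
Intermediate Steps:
a = √14 ≈ 3.7417
o(U, y) = 9 - (y + 4*U)/(14 + U) (o(U, y) = 9 - (y + (4 + 0)*U)/(U + 14) = 9 - (y + 4*U)/(14 + U))
452 + o(a, 20) = 452 + (126 - 1*20 + 5*√14)/(14 + √14) = 452 + (126 - 20 + 5*√14)/(14 + √14) = 452 + (106 + 5*√14)/(14 + √14)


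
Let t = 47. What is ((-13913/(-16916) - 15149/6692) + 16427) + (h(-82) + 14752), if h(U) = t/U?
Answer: 18087627283051/580159594 ≈ 31177.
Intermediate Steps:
h(U) = 47/U
((-13913/(-16916) - 15149/6692) + 16427) + (h(-82) + 14752) = ((-13913/(-16916) - 15149/6692) + 16427) + (47/(-82) + 14752) = ((-13913*(-1/16916) - 15149*1/6692) + 16427) + (47*(-1/82) + 14752) = ((13913/16916 - 15149/6692) + 16427) + (-47/82 + 14752) = (-10197168/7075117 + 16427) + 1209617/82 = 116212749791/7075117 + 1209617/82 = 18087627283051/580159594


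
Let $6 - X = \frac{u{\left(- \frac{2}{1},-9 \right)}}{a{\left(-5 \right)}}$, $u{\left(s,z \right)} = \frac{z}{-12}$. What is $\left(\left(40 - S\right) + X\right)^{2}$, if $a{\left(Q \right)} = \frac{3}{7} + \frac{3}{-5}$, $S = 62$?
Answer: $\frac{8649}{64} \approx 135.14$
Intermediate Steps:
$u{\left(s,z \right)} = - \frac{z}{12}$ ($u{\left(s,z \right)} = z \left(- \frac{1}{12}\right) = - \frac{z}{12}$)
$a{\left(Q \right)} = - \frac{6}{35}$ ($a{\left(Q \right)} = 3 \cdot \frac{1}{7} + 3 \left(- \frac{1}{5}\right) = \frac{3}{7} - \frac{3}{5} = - \frac{6}{35}$)
$X = \frac{83}{8}$ ($X = 6 - \frac{\left(- \frac{1}{12}\right) \left(-9\right)}{- \frac{6}{35}} = 6 - \frac{3}{4} \left(- \frac{35}{6}\right) = 6 - - \frac{35}{8} = 6 + \frac{35}{8} = \frac{83}{8} \approx 10.375$)
$\left(\left(40 - S\right) + X\right)^{2} = \left(\left(40 - 62\right) + \frac{83}{8}\right)^{2} = \left(-22 + \frac{83}{8}\right)^{2} = \left(- \frac{93}{8}\right)^{2} = \frac{8649}{64}$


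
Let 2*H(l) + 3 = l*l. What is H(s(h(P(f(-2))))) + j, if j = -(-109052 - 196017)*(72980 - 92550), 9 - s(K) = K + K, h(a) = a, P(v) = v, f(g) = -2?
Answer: -5970200247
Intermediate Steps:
s(K) = 9 - 2*K (s(K) = 9 - (K + K) = 9 - 2*K)
H(l) = -3/2 + l**2/2 (H(l) = -3/2 + (l*l)/2 = -3/2 + l**2/2)
j = -5970200330 (j = -(-305069)*(-19570) = -1*5970200330 = -5970200330)
H(s(h(P(f(-2))))) + j = (-3/2 + (9 - 2*(-2))**2/2) - 5970200330 = (-3/2 + (9 + 4)**2/2) - 5970200330 = (-3/2 + (1/2)*13**2) - 5970200330 = (-3/2 + (1/2)*169) - 5970200330 = (-3/2 + 169/2) - 5970200330 = 83 - 5970200330 = -5970200247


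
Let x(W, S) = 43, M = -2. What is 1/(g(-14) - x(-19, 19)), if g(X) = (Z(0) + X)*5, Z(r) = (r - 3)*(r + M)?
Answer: -1/83 ≈ -0.012048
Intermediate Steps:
Z(r) = (-3 + r)*(-2 + r) (Z(r) = (r - 3)*(r - 2) = (-3 + r)*(-2 + r))
g(X) = 30 + 5*X (g(X) = ((6 + 0² - 5*0) + X)*5 = ((6 + 0 + 0) + X)*5 = (6 + X)*5 = 30 + 5*X)
1/(g(-14) - x(-19, 19)) = 1/((30 + 5*(-14)) - 1*43) = 1/((30 - 70) - 43) = 1/(-40 - 43) = 1/(-83) = -1/83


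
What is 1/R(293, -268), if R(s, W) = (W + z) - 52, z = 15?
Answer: -1/305 ≈ -0.0032787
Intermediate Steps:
R(s, W) = -37 + W (R(s, W) = (W + 15) - 52 = (15 + W) - 52 = -37 + W)
1/R(293, -268) = 1/(-37 - 268) = 1/(-305) = -1/305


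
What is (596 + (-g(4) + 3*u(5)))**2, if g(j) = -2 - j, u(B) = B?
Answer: 380689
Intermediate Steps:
(596 + (-g(4) + 3*u(5)))**2 = (596 + (-(-2 - 1*4) + 3*5))**2 = (596 + (-(-2 - 4) + 15))**2 = (596 + (-1*(-6) + 15))**2 = (596 + (6 + 15))**2 = (596 + 21)**2 = 617**2 = 380689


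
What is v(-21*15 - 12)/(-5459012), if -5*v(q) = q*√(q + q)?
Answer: -327*I*√654/27295060 ≈ -0.00030637*I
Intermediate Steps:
v(q) = -√2*q^(3/2)/5 (v(q) = -q*√(q + q)/5 = -q*√(2*q)/5 = -q*√2*√q/5 = -√2*q^(3/2)/5)
v(-21*15 - 12)/(-5459012) = -√2*(-21*15 - 12)^(3/2)/5/(-5459012) = -√2*(-315 - 12)^(3/2)/5*(-1/5459012) = -√2*(-327)^(3/2)/5*(-1/5459012) = -√2*(-327*I*√327)/5*(-1/5459012) = (327*I*√654/5)*(-1/5459012) = -327*I*√654/27295060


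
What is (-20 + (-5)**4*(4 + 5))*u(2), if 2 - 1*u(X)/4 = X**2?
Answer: -44840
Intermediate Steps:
u(X) = 8 - 4*X**2
(-20 + (-5)**4*(4 + 5))*u(2) = (-20 + (-5)**4*(4 + 5))*(8 - 4*2**2) = (-20 + 625*9)*(8 - 4*4) = (-20 + 5625)*(8 - 16) = 5605*(-8) = -44840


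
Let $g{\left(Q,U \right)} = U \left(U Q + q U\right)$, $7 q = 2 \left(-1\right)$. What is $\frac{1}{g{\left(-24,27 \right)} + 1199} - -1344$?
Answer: $\frac{155281721}{115537} \approx 1344.0$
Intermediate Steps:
$q = - \frac{2}{7}$ ($q = \frac{2 \left(-1\right)}{7} = \frac{1}{7} \left(-2\right) = - \frac{2}{7} \approx -0.28571$)
$g{\left(Q,U \right)} = U \left(- \frac{2 U}{7} + Q U\right)$ ($g{\left(Q,U \right)} = U \left(U Q - \frac{2 U}{7}\right) = U \left(Q U - \frac{2 U}{7}\right) = U \left(- \frac{2 U}{7} + Q U\right)$)
$\frac{1}{g{\left(-24,27 \right)} + 1199} - -1344 = \frac{1}{27^{2} \left(- \frac{2}{7} - 24\right) + 1199} - -1344 = \frac{1}{729 \left(- \frac{170}{7}\right) + 1199} + 1344 = \frac{1}{- \frac{123930}{7} + 1199} + 1344 = \frac{1}{- \frac{115537}{7}} + 1344 = - \frac{7}{115537} + 1344 = \frac{155281721}{115537}$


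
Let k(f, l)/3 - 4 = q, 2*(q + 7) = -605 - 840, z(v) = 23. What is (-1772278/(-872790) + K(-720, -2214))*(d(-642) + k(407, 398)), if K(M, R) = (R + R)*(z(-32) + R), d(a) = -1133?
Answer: -28023490459240781/872790 ≈ -3.2108e+10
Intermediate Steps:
q = -1459/2 (q = -7 + (-605 - 840)/2 = -7 + (1/2)*(-1445) = -7 - 1445/2 = -1459/2 ≈ -729.50)
k(f, l) = -4353/2 (k(f, l) = 12 + 3*(-1459/2) = 12 - 4377/2 = -4353/2)
K(M, R) = 2*R*(23 + R) (K(M, R) = (R + R)*(23 + R) = (2*R)*(23 + R) = 2*R*(23 + R))
(-1772278/(-872790) + K(-720, -2214))*(d(-642) + k(407, 398)) = (-1772278/(-872790) + 2*(-2214)*(23 - 2214))*(-1133 - 4353/2) = (-1772278*(-1/872790) + 2*(-2214)*(-2191))*(-6619/2) = (886139/436395 + 9701748)*(-6619/2) = (4233795204599/436395)*(-6619/2) = -28023490459240781/872790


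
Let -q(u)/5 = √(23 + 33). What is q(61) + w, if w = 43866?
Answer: 43866 - 10*√14 ≈ 43829.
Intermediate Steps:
q(u) = -10*√14 (q(u) = -5*√(23 + 33) = -10*√14)
q(61) + w = -10*√14 + 43866 = 43866 - 10*√14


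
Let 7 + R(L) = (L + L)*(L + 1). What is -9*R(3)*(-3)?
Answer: 459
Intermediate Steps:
R(L) = -7 + 2*L*(1 + L) (R(L) = -7 + (L + L)*(L + 1) = -7 + (2*L)*(1 + L) = -7 + 2*L*(1 + L))
-9*R(3)*(-3) = -9*(-7 + 2*3 + 2*3²)*(-3) = -9*(-7 + 6 + 2*9)*(-3) = -9*(-7 + 6 + 18)*(-3) = -9*17*(-3) = -153*(-3) = 459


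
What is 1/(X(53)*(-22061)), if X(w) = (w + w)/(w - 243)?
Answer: 95/1169233 ≈ 8.1250e-5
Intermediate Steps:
X(w) = 2*w/(-243 + w) (X(w) = (2*w)/(-243 + w) = 2*w/(-243 + w))
1/(X(53)*(-22061)) = 1/((2*53/(-243 + 53))*(-22061)) = -1/22061/(2*53/(-190)) = -1/22061/(2*53*(-1/190)) = -1/22061/(-53/95) = -95/53*(-1/22061) = 95/1169233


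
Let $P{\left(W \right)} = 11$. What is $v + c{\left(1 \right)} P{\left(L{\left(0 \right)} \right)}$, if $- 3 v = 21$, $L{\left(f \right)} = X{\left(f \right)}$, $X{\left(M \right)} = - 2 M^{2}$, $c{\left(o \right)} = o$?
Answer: $4$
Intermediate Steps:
$L{\left(f \right)} = - 2 f^{2}$
$v = -7$ ($v = \left(- \frac{1}{3}\right) 21 = -7$)
$v + c{\left(1 \right)} P{\left(L{\left(0 \right)} \right)} = -7 + 1 \cdot 11 = -7 + 11 = 4$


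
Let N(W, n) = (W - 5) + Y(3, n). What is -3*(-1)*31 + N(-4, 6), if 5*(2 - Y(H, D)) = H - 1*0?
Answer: 427/5 ≈ 85.400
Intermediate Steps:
Y(H, D) = 2 - H/5 (Y(H, D) = 2 - (H - 1*0)/5 = 2 - (H + 0)/5 = 2 - H/5)
N(W, n) = -18/5 + W (N(W, n) = (W - 5) + (2 - 1/5*3) = (-5 + W) + (2 - 3/5) = (-5 + W) + 7/5 = -18/5 + W)
-3*(-1)*31 + N(-4, 6) = -3*(-1)*31 + (-18/5 - 4) = 3*31 - 38/5 = 93 - 38/5 = 427/5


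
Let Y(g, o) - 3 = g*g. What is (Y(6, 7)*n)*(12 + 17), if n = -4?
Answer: -4524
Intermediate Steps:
Y(g, o) = 3 + g**2 (Y(g, o) = 3 + g*g = 3 + g**2)
(Y(6, 7)*n)*(12 + 17) = ((3 + 6**2)*(-4))*(12 + 17) = ((3 + 36)*(-4))*29 = (39*(-4))*29 = -156*29 = -4524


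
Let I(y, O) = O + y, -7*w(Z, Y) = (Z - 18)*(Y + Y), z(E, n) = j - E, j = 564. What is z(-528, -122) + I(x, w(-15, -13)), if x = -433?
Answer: 3755/7 ≈ 536.43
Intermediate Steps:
z(E, n) = 564 - E
w(Z, Y) = -2*Y*(-18 + Z)/7 (w(Z, Y) = -(Z - 18)*(Y + Y)/7 = -(-18 + Z)*2*Y/7 = -2*Y*(-18 + Z)/7)
z(-528, -122) + I(x, w(-15, -13)) = (564 - 1*(-528)) + ((2/7)*(-13)*(18 - 1*(-15)) - 433) = (564 + 528) + ((2/7)*(-13)*(18 + 15) - 433) = 1092 + ((2/7)*(-13)*33 - 433) = 1092 + (-858/7 - 433) = 1092 - 3889/7 = 3755/7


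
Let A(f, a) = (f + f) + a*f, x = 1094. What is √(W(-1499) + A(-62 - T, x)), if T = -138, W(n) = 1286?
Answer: 3*√9398 ≈ 290.83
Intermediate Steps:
A(f, a) = 2*f + a*f
√(W(-1499) + A(-62 - T, x)) = √(1286 + (-62 - 1*(-138))*(2 + 1094)) = √(1286 + (-62 + 138)*1096) = √(1286 + 76*1096) = √(1286 + 83296) = √84582 = 3*√9398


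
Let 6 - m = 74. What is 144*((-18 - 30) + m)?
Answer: -16704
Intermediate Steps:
m = -68 (m = 6 - 1*74 = 6 - 74 = -68)
144*((-18 - 30) + m) = 144*((-18 - 30) - 68) = 144*(-48 - 68) = 144*(-116) = -16704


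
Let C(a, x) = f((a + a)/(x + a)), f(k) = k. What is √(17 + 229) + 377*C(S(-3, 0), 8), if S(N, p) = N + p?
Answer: -2262/5 + √246 ≈ -436.72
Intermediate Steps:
C(a, x) = 2*a/(a + x) (C(a, x) = (a + a)/(x + a) = (2*a)/(a + x) = 2*a/(a + x))
√(17 + 229) + 377*C(S(-3, 0), 8) = √(17 + 229) + 377*(2*(-3 + 0)/((-3 + 0) + 8)) = √246 + 377*(2*(-3)/(-3 + 8)) = √246 + 377*(2*(-3)/5) = √246 + 377*(2*(-3)*(⅕)) = √246 + 377*(-6/5) = √246 - 2262/5 = -2262/5 + √246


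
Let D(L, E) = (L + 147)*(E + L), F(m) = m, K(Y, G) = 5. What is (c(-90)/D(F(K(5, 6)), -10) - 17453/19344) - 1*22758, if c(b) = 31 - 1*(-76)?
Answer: -1349156071/59280 ≈ -22759.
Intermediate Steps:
c(b) = 107 (c(b) = 31 + 76 = 107)
D(L, E) = (147 + L)*(E + L)
(c(-90)/D(F(K(5, 6)), -10) - 17453/19344) - 1*22758 = (107/(5**2 + 147*(-10) + 147*5 - 10*5) - 17453/19344) - 1*22758 = (107/(25 - 1470 + 735 - 50) - 17453*1/19344) - 22758 = (107/(-760) - 563/624) - 22758 = (107*(-1/760) - 563/624) - 22758 = (-107/760 - 563/624) - 22758 = -61831/59280 - 22758 = -1349156071/59280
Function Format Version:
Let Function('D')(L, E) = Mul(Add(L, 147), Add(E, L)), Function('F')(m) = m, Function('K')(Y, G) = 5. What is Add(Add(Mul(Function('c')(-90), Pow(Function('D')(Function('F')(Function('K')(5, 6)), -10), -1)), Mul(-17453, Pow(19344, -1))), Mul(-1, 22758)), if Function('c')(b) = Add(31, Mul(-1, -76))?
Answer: Rational(-1349156071, 59280) ≈ -22759.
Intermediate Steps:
Function('c')(b) = 107 (Function('c')(b) = Add(31, 76) = 107)
Function('D')(L, E) = Mul(Add(147, L), Add(E, L))
Add(Add(Mul(Function('c')(-90), Pow(Function('D')(Function('F')(Function('K')(5, 6)), -10), -1)), Mul(-17453, Pow(19344, -1))), Mul(-1, 22758)) = Add(Add(Mul(107, Pow(Add(Pow(5, 2), Mul(147, -10), Mul(147, 5), Mul(-10, 5)), -1)), Mul(-17453, Pow(19344, -1))), Mul(-1, 22758)) = Add(Add(Mul(107, Pow(Add(25, -1470, 735, -50), -1)), Mul(-17453, Rational(1, 19344))), -22758) = Add(Add(Mul(107, Pow(-760, -1)), Rational(-563, 624)), -22758) = Add(Add(Mul(107, Rational(-1, 760)), Rational(-563, 624)), -22758) = Add(Add(Rational(-107, 760), Rational(-563, 624)), -22758) = Add(Rational(-61831, 59280), -22758) = Rational(-1349156071, 59280)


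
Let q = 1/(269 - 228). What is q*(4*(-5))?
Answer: -20/41 ≈ -0.48780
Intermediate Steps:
q = 1/41 ≈ 0.024390
q*(4*(-5)) = (4*(-5))/41 = (1/41)*(-20) = -20/41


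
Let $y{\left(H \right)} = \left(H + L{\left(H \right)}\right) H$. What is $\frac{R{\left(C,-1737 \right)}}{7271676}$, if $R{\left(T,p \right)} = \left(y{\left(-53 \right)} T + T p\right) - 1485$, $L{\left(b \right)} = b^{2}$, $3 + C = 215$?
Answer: $- \frac{31336145}{7271676} \approx -4.3093$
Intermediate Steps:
$C = 212$ ($C = -3 + 215 = 212$)
$y{\left(H \right)} = H \left(H + H^{2}\right)$ ($y{\left(H \right)} = \left(H + H^{2}\right) H = H \left(H + H^{2}\right)$)
$R{\left(T,p \right)} = -1485 - 146068 T + T p$ ($R{\left(T,p \right)} = \left(\left(-53\right)^{2} \left(1 - 53\right) T + T p\right) - 1485 = \left(2809 \left(-52\right) T + T p\right) - 1485 = \left(- 146068 T + T p\right) - 1485 = -1485 - 146068 T + T p$)
$\frac{R{\left(C,-1737 \right)}}{7271676} = \frac{-1485 - 30966416 + 212 \left(-1737\right)}{7271676} = \left(-1485 - 30966416 - 368244\right) \frac{1}{7271676} = \left(-31336145\right) \frac{1}{7271676} = - \frac{31336145}{7271676}$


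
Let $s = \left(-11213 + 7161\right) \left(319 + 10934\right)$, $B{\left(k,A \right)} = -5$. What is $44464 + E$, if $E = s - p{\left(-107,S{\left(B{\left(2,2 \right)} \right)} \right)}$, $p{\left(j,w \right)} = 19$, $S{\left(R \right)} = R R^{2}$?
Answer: $-45552711$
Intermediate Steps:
$S{\left(R \right)} = R^{3}$
$s = -45597156$ ($s = \left(-4052\right) 11253 = -45597156$)
$E = -45597175$ ($E = -45597156 - 19 = -45597175$)
$44464 + E = 44464 - 45597175 = -45552711$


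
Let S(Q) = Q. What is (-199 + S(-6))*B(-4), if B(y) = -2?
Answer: 410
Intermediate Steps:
(-199 + S(-6))*B(-4) = (-199 - 6)*(-2) = -205*(-2) = 410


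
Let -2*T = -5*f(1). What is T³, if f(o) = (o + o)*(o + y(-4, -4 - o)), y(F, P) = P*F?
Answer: 1157625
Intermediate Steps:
y(F, P) = F*P
f(o) = 2*o*(16 + 5*o) (f(o) = (o + o)*(o - 4*(-4 - o)) = (2*o)*(o + (16 + 4*o)) = (2*o)*(16 + 5*o) = 2*o*(16 + 5*o))
T = 105 (T = -(-5)*2*1*(16 + 5*1)/2 = -(-5)*2*1*(16 + 5)/2 = -(-5)*2*1*21/2 = -(-5)*42/2 = -½*(-210) = 105)
T³ = 105³ = 1157625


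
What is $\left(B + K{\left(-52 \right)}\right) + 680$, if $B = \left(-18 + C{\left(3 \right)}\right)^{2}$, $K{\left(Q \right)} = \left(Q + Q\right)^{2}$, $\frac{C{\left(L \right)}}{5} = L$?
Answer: $11505$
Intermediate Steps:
$C{\left(L \right)} = 5 L$
$K{\left(Q \right)} = 4 Q^{2}$ ($K{\left(Q \right)} = \left(2 Q\right)^{2} = 4 Q^{2}$)
$B = 9$ ($B = \left(-18 + 5 \cdot 3\right)^{2} = \left(-18 + 15\right)^{2} = \left(-3\right)^{2} = 9$)
$\left(B + K{\left(-52 \right)}\right) + 680 = \left(9 + 4 \left(-52\right)^{2}\right) + 680 = \left(9 + 4 \cdot 2704\right) + 680 = \left(9 + 10816\right) + 680 = 10825 + 680 = 11505$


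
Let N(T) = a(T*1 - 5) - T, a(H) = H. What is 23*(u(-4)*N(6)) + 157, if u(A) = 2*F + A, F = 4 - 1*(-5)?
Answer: -1453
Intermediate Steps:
F = 9 (F = 4 + 5 = 9)
N(T) = -5 (N(T) = (T*1 - 5) - T = (T - 5) - T = (-5 + T) - T = -5)
u(A) = 18 + A (u(A) = 2*9 + A = 18 + A)
23*(u(-4)*N(6)) + 157 = 23*((18 - 4)*(-5)) + 157 = 23*(14*(-5)) + 157 = 23*(-70) + 157 = -1610 + 157 = -1453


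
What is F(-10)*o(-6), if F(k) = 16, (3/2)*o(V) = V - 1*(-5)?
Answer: -32/3 ≈ -10.667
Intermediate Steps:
o(V) = 10/3 + 2*V/3 (o(V) = 2*(V - 1*(-5))/3 = 2*(V + 5)/3 = 2*(5 + V)/3 = 10/3 + 2*V/3)
F(-10)*o(-6) = 16*(10/3 + (⅔)*(-6)) = 16*(10/3 - 4) = 16*(-⅔) = -32/3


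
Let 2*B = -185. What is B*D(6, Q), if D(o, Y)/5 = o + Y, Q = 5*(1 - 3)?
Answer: 1850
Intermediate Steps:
Q = -10 (Q = 5*(-2) = -10)
B = -185/2 (B = (½)*(-185) = -185/2 ≈ -92.500)
D(o, Y) = 5*Y + 5*o (D(o, Y) = 5*(o + Y) = 5*(Y + o) = 5*Y + 5*o)
B*D(6, Q) = -185*(5*(-10) + 5*6)/2 = -185*(-50 + 30)/2 = -185/2*(-20) = 1850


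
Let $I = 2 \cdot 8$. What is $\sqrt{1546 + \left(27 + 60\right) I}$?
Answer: $\sqrt{2938} \approx 54.203$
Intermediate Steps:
$I = 16$
$\sqrt{1546 + \left(27 + 60\right) I} = \sqrt{1546 + \left(27 + 60\right) 16} = \sqrt{1546 + 87 \cdot 16} = \sqrt{1546 + 1392} = \sqrt{2938}$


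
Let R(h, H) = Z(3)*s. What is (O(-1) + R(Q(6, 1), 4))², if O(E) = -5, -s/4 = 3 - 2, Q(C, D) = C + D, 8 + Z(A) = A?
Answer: 225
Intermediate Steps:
Z(A) = -8 + A
s = -4 (s = -4*(3 - 2) = -4*1 = -4)
R(h, H) = 20 (R(h, H) = (-8 + 3)*(-4) = -5*(-4) = 20)
(O(-1) + R(Q(6, 1), 4))² = (-5 + 20)² = 15² = 225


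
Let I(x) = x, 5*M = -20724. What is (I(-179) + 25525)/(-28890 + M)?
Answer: -63365/82587 ≈ -0.76725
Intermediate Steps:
M = -20724/5 (M = (1/5)*(-20724) = -20724/5 ≈ -4144.8)
(I(-179) + 25525)/(-28890 + M) = (-179 + 25525)/(-28890 - 20724/5) = 25346/(-165174/5) = 25346*(-5/165174) = -63365/82587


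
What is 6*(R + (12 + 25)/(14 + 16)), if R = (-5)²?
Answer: 787/5 ≈ 157.40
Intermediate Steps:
R = 25
6*(R + (12 + 25)/(14 + 16)) = 6*(25 + (12 + 25)/(14 + 16)) = 6*(25 + 37/30) = 6*(787/30) = 787/5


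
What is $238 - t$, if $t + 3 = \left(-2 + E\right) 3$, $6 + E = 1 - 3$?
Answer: $271$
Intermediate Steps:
$E = -8$ ($E = -6 + \left(1 - 3\right) = -6 - 2 = -8$)
$t = -33$ ($t = -3 + \left(-2 - 8\right) 3 = -3 - 30 = -33$)
$238 - t = 238 - -33 = 238 + 33 = 271$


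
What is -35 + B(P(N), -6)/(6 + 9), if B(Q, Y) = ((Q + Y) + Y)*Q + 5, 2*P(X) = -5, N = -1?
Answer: -129/4 ≈ -32.250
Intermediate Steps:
P(X) = -5/2 (P(X) = (½)*(-5) = -5/2)
B(Q, Y) = 5 + Q*(Q + 2*Y) (B(Q, Y) = (Q + 2*Y)*Q + 5 = Q*(Q + 2*Y) + 5 = 5 + Q*(Q + 2*Y))
-35 + B(P(N), -6)/(6 + 9) = -35 + (5 + (-5/2)² + 2*(-5/2)*(-6))/(6 + 9) = -35 + (5 + 25/4 + 30)/15 = -35 + (1/15)*(165/4) = -35 + 11/4 = -129/4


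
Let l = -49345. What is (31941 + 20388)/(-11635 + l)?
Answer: -52329/60980 ≈ -0.85813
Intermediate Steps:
(31941 + 20388)/(-11635 + l) = (31941 + 20388)/(-11635 - 49345) = 52329/(-60980) = 52329*(-1/60980) = -52329/60980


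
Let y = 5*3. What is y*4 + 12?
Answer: 72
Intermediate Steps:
y = 15
y*4 + 12 = 15*4 + 12 = 60 + 12 = 72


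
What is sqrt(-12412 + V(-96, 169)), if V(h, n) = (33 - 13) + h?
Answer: 2*I*sqrt(3122) ≈ 111.75*I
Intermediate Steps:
V(h, n) = 20 + h
sqrt(-12412 + V(-96, 169)) = sqrt(-12412 + (20 - 96)) = sqrt(-12412 - 76) = sqrt(-12488) = 2*I*sqrt(3122)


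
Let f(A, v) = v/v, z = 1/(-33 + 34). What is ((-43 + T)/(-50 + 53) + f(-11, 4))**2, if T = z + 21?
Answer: 36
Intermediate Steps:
z = 1 (z = 1/1 = 1)
f(A, v) = 1
T = 22 (T = 1 + 21 = 22)
((-43 + T)/(-50 + 53) + f(-11, 4))**2 = ((-43 + 22)/(-50 + 53) + 1)**2 = (-21/3 + 1)**2 = (-21*1/3 + 1)**2 = (-7 + 1)**2 = (-6)**2 = 36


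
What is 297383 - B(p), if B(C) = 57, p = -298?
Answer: 297326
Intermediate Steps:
297383 - B(p) = 297383 - 1*57 = 297383 - 57 = 297326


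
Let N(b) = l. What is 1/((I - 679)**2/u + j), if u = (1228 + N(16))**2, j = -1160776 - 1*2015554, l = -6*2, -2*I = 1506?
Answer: -23104/73385896279 ≈ -3.1483e-7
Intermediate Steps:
I = -753 (I = -1/2*1506 = -753)
l = -12
N(b) = -12
j = -3176330 (j = -1160776 - 2015554 = -3176330)
u = 1478656 (u = (1228 - 12)**2 = 1216**2 = 1478656)
1/((I - 679)**2/u + j) = 1/((-753 - 679)**2/1478656 - 3176330) = 1/((-1432)**2*(1/1478656) - 3176330) = 1/(2050624*(1/1478656) - 3176330) = 1/(32041/23104 - 3176330) = 1/(-73385896279/23104) = -23104/73385896279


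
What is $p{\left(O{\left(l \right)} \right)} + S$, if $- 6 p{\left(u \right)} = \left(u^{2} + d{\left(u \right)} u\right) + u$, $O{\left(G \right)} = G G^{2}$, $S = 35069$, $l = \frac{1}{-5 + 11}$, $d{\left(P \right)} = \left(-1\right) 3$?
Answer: $\frac{9817076015}{279936} \approx 35069.0$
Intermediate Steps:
$d{\left(P \right)} = -3$
$l = \frac{1}{6} \approx 0.16667$
$O{\left(G \right)} = G^{3}$
$p{\left(u \right)} = - \frac{u^{2}}{6} + \frac{u}{3}$ ($p{\left(u \right)} = - \frac{\left(u^{2} - 3 u\right) + u}{6} = - \frac{u^{2} - 2 u}{6} = - \frac{u^{2}}{6} + \frac{u}{3}$)
$p{\left(O{\left(l \right)} \right)} + S = \frac{2 - \left(\frac{1}{6}\right)^{3}}{6 \cdot 216} + 35069 = \frac{1}{6} \cdot \frac{1}{216} \left(2 - \frac{1}{216}\right) + 35069 = \frac{1}{6} \cdot \frac{1}{216} \cdot \frac{431}{216} + 35069 = \frac{431}{279936} + 35069 = \frac{9817076015}{279936}$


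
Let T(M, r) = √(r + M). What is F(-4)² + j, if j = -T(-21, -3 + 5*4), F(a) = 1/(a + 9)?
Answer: 1/25 - 2*I ≈ 0.04 - 2.0*I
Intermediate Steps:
T(M, r) = √(M + r)
F(a) = 1/(9 + a)
j = -2*I (j = -√(-21 + (-3 + 5*4)) = -√(-21 + (-3 + 20)) = -√(-21 + 17) = -√(-4) = -2*I ≈ -2.0*I)
F(-4)² + j = (1/(9 - 4))² - 2*I = (1/5)² - 2*I = (⅕)² - 2*I = 1/25 - 2*I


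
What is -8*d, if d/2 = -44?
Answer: 704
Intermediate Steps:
d = -88 (d = 2*(-44) = -88)
-8*d = -8*(-88) = 704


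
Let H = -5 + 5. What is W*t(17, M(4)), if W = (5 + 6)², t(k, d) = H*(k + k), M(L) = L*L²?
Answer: 0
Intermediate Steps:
H = 0
M(L) = L³
t(k, d) = 0 (t(k, d) = 0*(k + k) = 0*(2*k) = 0)
W = 121 (W = 11² = 121)
W*t(17, M(4)) = 121*0 = 0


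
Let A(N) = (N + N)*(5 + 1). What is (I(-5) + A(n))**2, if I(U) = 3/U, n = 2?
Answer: 13689/25 ≈ 547.56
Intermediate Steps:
A(N) = 12*N (A(N) = (2*N)*6 = 12*N)
(I(-5) + A(n))**2 = (3/(-5) + 12*2)**2 = (3*(-1/5) + 24)**2 = (-3/5 + 24)**2 = (117/5)**2 = 13689/25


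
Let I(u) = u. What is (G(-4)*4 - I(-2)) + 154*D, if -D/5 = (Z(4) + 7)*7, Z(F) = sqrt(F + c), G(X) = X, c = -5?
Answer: -37744 - 5390*I ≈ -37744.0 - 5390.0*I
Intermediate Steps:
Z(F) = sqrt(-5 + F) (Z(F) = sqrt(F - 5) = sqrt(-5 + F))
D = -245 - 35*I (D = -5*(sqrt(-5 + 4) + 7)*7 = -5*(sqrt(-1) + 7)*7 = -5*(I + 7)*7 = -5*(7 + I)*7 = -5*(49 + 7*I) = -245 - 35*I ≈ -245.0 - 35.0*I)
(G(-4)*4 - I(-2)) + 154*D = (-4*4 - 1*(-2)) + 154*(-245 - 35*I) = (-16 + 2) + (-37730 - 5390*I) = -14 + (-37730 - 5390*I) = -37744 - 5390*I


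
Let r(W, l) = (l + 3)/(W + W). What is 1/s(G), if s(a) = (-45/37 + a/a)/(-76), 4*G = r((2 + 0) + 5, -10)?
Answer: 703/2 ≈ 351.50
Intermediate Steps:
r(W, l) = (3 + l)/(2*W) (r(W, l) = (3 + l)/((2*W)) = (3 + l)*(1/(2*W)) = (3 + l)/(2*W))
G = -1/8 (G = ((3 - 10)/(2*((2 + 0) + 5)))/4 = ((1/2)*(-7)/(2 + 5))/4 = ((1/2)*(-7)/7)/4 = ((1/2)*(1/7)*(-7))/4 = (1/4)*(-1/2) = -1/8 ≈ -0.12500)
s(a) = 2/703 (s(a) = (-45*1/37 + 1)*(-1/76) = (-45/37 + 1)*(-1/76) = -8/37*(-1/76) = 2/703)
1/s(G) = 1/(2/703) = 703/2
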